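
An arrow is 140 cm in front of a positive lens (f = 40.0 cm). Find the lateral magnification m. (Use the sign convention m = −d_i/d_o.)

1/d_i = 1/f − 1/d_o = 1/(40.00) − 1/(140) = 0.01786, so d_i = 56.00 cm.
m = −d_i/d_o = −(56.00)/(140) = -0.400.
The image is real, inverted and reduced, on the far side of the lens.

m = -0.400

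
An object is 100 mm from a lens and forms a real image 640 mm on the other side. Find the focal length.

f = 86.5 mm (converging)

Real image ⇒ d_i = +640 mm.
1/f = 1/d_o + 1/d_i = 1/(100) + 1/(640) = 0.01156, so f = 86.5 mm.
Since f is positive, the lens is converging.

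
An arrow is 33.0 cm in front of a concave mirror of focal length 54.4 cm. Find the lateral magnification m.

1/d_i = 1/f − 1/d_o = 1/(54.40) − 1/(33.0) = -0.01192, so d_i = -83.89 cm.
m = −d_i/d_o = −(-83.89)/(33.0) = +2.54.
The image is virtual, upright and enlarged, behind the mirror.

m = +2.54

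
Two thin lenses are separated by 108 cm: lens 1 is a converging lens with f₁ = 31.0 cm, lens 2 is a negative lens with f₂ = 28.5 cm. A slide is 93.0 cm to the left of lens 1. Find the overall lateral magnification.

Lens 1: 1/d_i1 = 1/(31.0) − 1/(93.0) = 0.02151, so d_i1 = 46.50 cm; m₁ = −d_i1/d_o1 = -0.5000.
d_o2 = 108 − (46.50) = 61.50 cm.
f₂ = −28.5 cm (diverging).
Lens 2: 1/d_i2 = 1/(-28.5) − 1/(61.50) = -0.05135, so d_i2 = -19.48 cm; m₂ = −d_i2/d_o2 = +0.3167.
m = m₁·m₂ = (-0.5000)(+0.3167) = -0.158.

m = -0.158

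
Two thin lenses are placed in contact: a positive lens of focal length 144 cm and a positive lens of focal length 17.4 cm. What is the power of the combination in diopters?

P = +6.44 D

P₁ = 1/f₁ = 1/(1.44 m) = +0.6944 D; P₂ = 1/f₂ = 1/(0.174 m) = +5.747 D.
For thin lenses in contact, P = P₁ + P₂ = (+0.6944) + (+5.747) = +6.44 D.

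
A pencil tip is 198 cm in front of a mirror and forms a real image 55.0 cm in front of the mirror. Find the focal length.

Real image ⇒ d_i = +55.0 cm.
1/f = 1/d_o + 1/d_i = 1/(198) + 1/(55.0) = 0.02323, so f = 43.0 cm.
Since f is positive, the mirror is concave.

f = 43.0 cm (concave)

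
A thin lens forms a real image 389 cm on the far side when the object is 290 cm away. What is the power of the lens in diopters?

d_i = +389 cm.
1/f = 1/d_o + 1/d_i = 1/(290) + 1/(389) = 0.006019 cm⁻¹.
f = 166.1 cm = 1.661 m, so P = 1/f = +0.602 D.

P = +0.602 D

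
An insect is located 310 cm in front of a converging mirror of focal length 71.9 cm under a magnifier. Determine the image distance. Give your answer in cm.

93.6 cm

Mirror equation: 1/s_i = 1/f − 1/s_o = 1/(71.90) − 1/(310) = 0.01391 − 0.003226 = 0.01068, so s_i = 93.6 cm.
The image is real, inverted and reduced, in front of the mirror.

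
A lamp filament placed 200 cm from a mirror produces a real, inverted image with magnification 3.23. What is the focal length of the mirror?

m = −d_i/d_o ⇒ d_i = −m·d_o = −(-3.23)·(200) = 646.0 cm.
1/f = 1/d_o + 1/d_i = 1/(200) + 1/(646.0) = 0.006548, so f = 153 cm.
Since f is positive, the mirror is concave.

f = 153 cm (concave)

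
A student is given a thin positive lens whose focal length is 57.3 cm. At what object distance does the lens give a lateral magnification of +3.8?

m = −d_i/d_o ⇒ d_i = −m·d_o.
1/f = 1/d_o + 1/d_i = 1/d_o − 1/(m·d_o) = (1 − 1/m)/d_o, so d_o = f(1 − 1/m) = (57.30)(1 − 1/(+3.8)) = 42.2 cm.

42.2 cm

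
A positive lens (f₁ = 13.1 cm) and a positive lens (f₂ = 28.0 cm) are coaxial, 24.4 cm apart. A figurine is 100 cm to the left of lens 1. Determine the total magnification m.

m = -0.226

Lens 1: 1/d_i1 = 1/(13.1) − 1/(100) = 0.06634, so d_i1 = 15.07 cm; m₁ = −d_i1/d_o1 = -0.1507.
d_o2 = 24.4 − (15.07) = 9.330 cm.
Lens 2: 1/d_i2 = 1/(28.0) − 1/(9.330) = -0.07147, so d_i2 = -13.99 cm; m₂ = −d_i2/d_o2 = +1.500.
m = m₁·m₂ = (-0.1507)(+1.500) = -0.226.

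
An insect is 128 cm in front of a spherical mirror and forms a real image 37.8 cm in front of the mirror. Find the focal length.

f = 29.2 cm (concave)

Real image ⇒ d_i = +37.8 cm.
1/f = 1/d_o + 1/d_i = 1/(128) + 1/(37.8) = 0.03427, so f = 29.2 cm.
Since f is positive, the spherical mirror is concave.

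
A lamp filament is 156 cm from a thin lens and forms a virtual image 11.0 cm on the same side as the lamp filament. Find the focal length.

Virtual image ⇒ d_i = −11.0 cm.
1/f = 1/d_o + 1/d_i = 1/(156) + 1/(-11.0) = -0.08450, so f = -11.8 cm.
Since f is negative, the thin lens is diverging.

f = -11.8 cm (diverging)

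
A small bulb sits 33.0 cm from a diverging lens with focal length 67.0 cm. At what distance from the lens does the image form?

22.1 cm

For a diverging lens, f = -67.0 cm.
Lens equation: 1/v = 1/f − 1/u = 1/(-67.00) − 1/(33.0) = -0.01493 − 0.03030 = -0.04523, so v = -22.1 cm.
The image is virtual, upright and reduced, on the same side as the object.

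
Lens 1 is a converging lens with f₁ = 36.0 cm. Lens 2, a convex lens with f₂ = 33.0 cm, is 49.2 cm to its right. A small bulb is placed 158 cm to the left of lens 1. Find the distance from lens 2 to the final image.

Lens 1: 1/d_i1 = 1/f₁ − 1/d_o1 = 1/(36.0) − 1/(158) = 0.02145, so d_i1 = 46.62 cm.
The intermediate image is 46.62 cm to the right of lens 1, which is 49.2 − (46.62) = 2.580 cm to the left of lens 2, so d_o2 = +2.580 cm.
Lens 2: 1/d_i2 = 1/f₂ − 1/d_o2 = 1/(33.0) − 1/(2.580) = -0.3573, so d_i2 = -2.80 cm.
The final image is virtual, 2.80 cm to the left of lens 2 (overall magnification ≈ -0.32).

2.80 cm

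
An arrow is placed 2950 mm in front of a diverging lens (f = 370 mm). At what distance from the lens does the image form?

For a diverging lens, f = -370 mm.
Thin-lens equation: 1/q = 1/f − 1/p = 1/(-370.0) − 1/(2950) = -0.002703 − 0.0003390 = -0.003042, so q = -329 mm.
The image is virtual, upright and reduced, on the same side as the object.

329 mm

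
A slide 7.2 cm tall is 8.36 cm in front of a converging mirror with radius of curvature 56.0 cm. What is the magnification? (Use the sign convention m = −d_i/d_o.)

m = +1.43

f = R/2 = 56.0/2 = 28.00 cm.
1/d_i = 1/f − 1/d_o = 1/(28.00) − 1/(8.36) = -0.08390, so d_i = -11.92 cm.
m = −d_i/d_o = −(-11.92)/(8.36) = +1.43.
The image is virtual, upright and enlarged, behind the mirror.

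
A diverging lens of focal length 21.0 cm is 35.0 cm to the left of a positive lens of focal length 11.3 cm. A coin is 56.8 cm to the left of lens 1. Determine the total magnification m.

m = -0.0781

f₁ = −21.0 cm (diverging).
Lens 1: 1/d_i1 = 1/(-21.0) − 1/(56.8) = -0.06522, so d_i1 = -15.33 cm; m₁ = −d_i1/d_o1 = +0.2699.
d_o2 = 35.0 − (-15.33) = 50.33 cm.
Lens 2: 1/d_i2 = 1/(11.3) − 1/(50.33) = 0.06863, so d_i2 = 14.57 cm; m₂ = −d_i2/d_o2 = -0.2895.
m = m₁·m₂ = (+0.2699)(-0.2895) = -0.0781.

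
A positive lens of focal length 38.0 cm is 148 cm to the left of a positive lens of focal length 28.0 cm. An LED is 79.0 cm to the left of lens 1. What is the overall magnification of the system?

m = +0.555

Lens 1: 1/d_i1 = 1/(38.0) − 1/(79.0) = 0.01366, so d_i1 = 73.22 cm; m₁ = −d_i1/d_o1 = -0.9268.
d_o2 = 148 − (73.22) = 74.78 cm.
Lens 2: 1/d_i2 = 1/(28.0) − 1/(74.78) = 0.02234, so d_i2 = 44.76 cm; m₂ = −d_i2/d_o2 = -0.5985.
m = m₁·m₂ = (-0.9268)(-0.5985) = +0.555.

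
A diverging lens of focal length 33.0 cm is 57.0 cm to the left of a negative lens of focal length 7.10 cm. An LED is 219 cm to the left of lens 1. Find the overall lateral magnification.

m = +0.0100

f₁ = −33.0 cm (diverging).
Lens 1: 1/d_i1 = 1/(-33.0) − 1/(219) = -0.03487, so d_i1 = -28.68 cm; m₁ = −d_i1/d_o1 = +0.1310.
d_o2 = 57.0 − (-28.68) = 85.68 cm.
f₂ = −7.10 cm (diverging).
Lens 2: 1/d_i2 = 1/(-7.10) − 1/(85.68) = -0.1525, so d_i2 = -6.557 cm; m₂ = −d_i2/d_o2 = +0.07653.
m = m₁·m₂ = (+0.1310)(+0.07653) = +0.0100.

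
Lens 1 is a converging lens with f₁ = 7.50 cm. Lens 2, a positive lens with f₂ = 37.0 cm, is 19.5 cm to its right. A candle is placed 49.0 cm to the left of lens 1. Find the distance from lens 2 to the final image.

Lens 1: 1/d_i1 = 1/f₁ − 1/d_o1 = 1/(7.50) − 1/(49.0) = 0.1129, so d_i1 = 8.855 cm.
The intermediate image is 8.855 cm to the right of lens 1, which is 19.5 − (8.855) = 10.64 cm to the left of lens 2, so d_o2 = +10.64 cm.
Lens 2: 1/d_i2 = 1/f₂ − 1/d_o2 = 1/(37.0) − 1/(10.64) = -0.06696, so d_i2 = -14.9 cm.
The final image is virtual, 14.9 cm to the left of lens 2 (overall magnification ≈ -0.25).

14.9 cm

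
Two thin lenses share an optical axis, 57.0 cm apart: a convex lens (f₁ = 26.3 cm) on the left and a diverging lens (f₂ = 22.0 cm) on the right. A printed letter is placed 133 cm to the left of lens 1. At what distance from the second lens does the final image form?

11.5 cm

Lens 1: 1/d_i1 = 1/f₁ − 1/d_o1 = 1/(26.3) − 1/(133) = 0.03050, so d_i1 = 32.78 cm.
The intermediate image is 32.78 cm to the right of lens 1, which is 57.0 − (32.78) = 24.22 cm to the left of lens 2, so d_o2 = +24.22 cm.
Lens 2 is diverging, so f₂ = −22.0 cm.
Lens 2: 1/d_i2 = 1/f₂ − 1/d_o2 = 1/(-22.0) − 1/(24.22) = -0.08674, so d_i2 = -11.5 cm.
The final image is virtual, 11.5 cm to the left of lens 2 (overall magnification ≈ -0.12).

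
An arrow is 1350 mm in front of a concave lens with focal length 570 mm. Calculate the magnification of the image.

For a concave lens, f = -570 mm.
1/d_i = 1/f − 1/d_o = 1/(-570.0) − 1/(1350) = -0.002495, so d_i = -400.8 mm.
m = −d_i/d_o = −(-400.8)/(1350) = +0.297.
The image is virtual, upright and reduced, on the same side as the object.

m = +0.297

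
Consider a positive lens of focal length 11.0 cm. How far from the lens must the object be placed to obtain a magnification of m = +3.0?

7.33 cm

m = −d_i/d_o ⇒ d_i = −m·d_o.
1/f = 1/d_o + 1/d_i = 1/d_o − 1/(m·d_o) = (1 − 1/m)/d_o, so d_o = f(1 − 1/m) = (11.00)(1 − 1/(+3.0)) = 7.33 cm.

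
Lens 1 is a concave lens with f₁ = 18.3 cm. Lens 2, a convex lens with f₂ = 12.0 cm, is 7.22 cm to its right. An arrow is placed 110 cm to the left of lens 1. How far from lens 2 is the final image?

Lens 1 is diverging, so f₁ = −18.3 cm.
Lens 1: 1/d_i1 = 1/f₁ − 1/d_o1 = 1/(-18.3) − 1/(110) = -0.06374, so d_i1 = -15.69 cm.
The intermediate image is 15.69 cm to the left of lens 1 (virtual), which is 7.22 − (-15.69) = 22.91 cm to the left of lens 2, so d_o2 = +22.91 cm.
Lens 2: 1/d_i2 = 1/f₂ − 1/d_o2 = 1/(12.0) − 1/(22.91) = 0.03968, so d_i2 = 25.2 cm.
The final image is real, 25.2 cm to the right of lens 2 (overall magnification ≈ -0.16).

25.2 cm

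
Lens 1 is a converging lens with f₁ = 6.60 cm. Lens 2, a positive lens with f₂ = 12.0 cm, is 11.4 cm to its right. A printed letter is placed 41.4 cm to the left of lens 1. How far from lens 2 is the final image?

Lens 1: 1/d_i1 = 1/f₁ − 1/d_o1 = 1/(6.60) − 1/(41.4) = 0.1274, so d_i1 = 7.852 cm.
The intermediate image is 7.852 cm to the right of lens 1, which is 11.4 − (7.852) = 3.548 cm to the left of lens 2, so d_o2 = +3.548 cm.
Lens 2: 1/d_i2 = 1/f₂ − 1/d_o2 = 1/(12.0) − 1/(3.548) = -0.1985, so d_i2 = -5.04 cm.
The final image is virtual, 5.04 cm to the left of lens 2 (overall magnification ≈ -0.27).

5.04 cm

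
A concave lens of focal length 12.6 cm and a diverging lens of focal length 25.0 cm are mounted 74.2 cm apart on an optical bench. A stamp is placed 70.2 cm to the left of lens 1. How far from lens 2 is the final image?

19.3 cm

Lens 1 is diverging, so f₁ = −12.6 cm.
Lens 1: 1/d_i1 = 1/f₁ − 1/d_o1 = 1/(-12.6) − 1/(70.2) = -0.09361, so d_i1 = -10.68 cm.
The intermediate image is 10.68 cm to the left of lens 1 (virtual), which is 74.2 − (-10.68) = 84.88 cm to the left of lens 2, so d_o2 = +84.88 cm.
Lens 2 is diverging, so f₂ = −25.0 cm.
Lens 2: 1/d_i2 = 1/f₂ − 1/d_o2 = 1/(-25.0) − 1/(84.88) = -0.05178, so d_i2 = -19.3 cm.
The final image is virtual, 19.3 cm to the left of lens 2 (overall magnification ≈ 0.035).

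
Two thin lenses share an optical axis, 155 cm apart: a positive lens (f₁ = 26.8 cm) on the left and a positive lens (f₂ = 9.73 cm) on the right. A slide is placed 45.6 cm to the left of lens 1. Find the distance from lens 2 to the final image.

10.9 cm

Lens 1: 1/d_i1 = 1/f₁ − 1/d_o1 = 1/(26.8) − 1/(45.6) = 0.01538, so d_i1 = 65.00 cm.
The intermediate image is 65.00 cm to the right of lens 1, which is 155 − (65.00) = 90.00 cm to the left of lens 2, so d_o2 = +90.00 cm.
Lens 2: 1/d_i2 = 1/f₂ − 1/d_o2 = 1/(9.73) − 1/(90.00) = 0.09166, so d_i2 = 10.9 cm.
The final image is real, 10.9 cm to the right of lens 2 (overall magnification ≈ 0.17).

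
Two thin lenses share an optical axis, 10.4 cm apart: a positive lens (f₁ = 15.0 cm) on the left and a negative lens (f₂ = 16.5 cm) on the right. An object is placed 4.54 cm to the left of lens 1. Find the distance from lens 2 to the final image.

Lens 1: 1/d_i1 = 1/f₁ − 1/d_o1 = 1/(15.0) − 1/(4.54) = -0.1536, so d_i1 = -6.511 cm.
The intermediate image is 6.511 cm to the left of lens 1 (virtual), which is 10.4 − (-6.511) = 16.91 cm to the left of lens 2, so d_o2 = +16.91 cm.
Lens 2 is diverging, so f₂ = −16.5 cm.
Lens 2: 1/d_i2 = 1/f₂ − 1/d_o2 = 1/(-16.5) − 1/(16.91) = -0.1197, so d_i2 = -8.35 cm.
The final image is virtual, 8.35 cm to the left of lens 2 (overall magnification ≈ 0.71).

8.35 cm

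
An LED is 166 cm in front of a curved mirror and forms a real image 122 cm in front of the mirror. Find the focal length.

f = 70.3 cm (concave)

Real image ⇒ d_i = +122 cm.
1/f = 1/d_o + 1/d_i = 1/(166) + 1/(122) = 0.01422, so f = 70.3 cm.
Since f is positive, the curved mirror is concave.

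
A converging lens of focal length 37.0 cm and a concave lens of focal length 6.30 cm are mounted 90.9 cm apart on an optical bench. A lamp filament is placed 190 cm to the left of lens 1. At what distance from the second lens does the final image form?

5.53 cm

Lens 1: 1/d_i1 = 1/f₁ − 1/d_o1 = 1/(37.0) − 1/(190) = 0.02176, so d_i1 = 45.95 cm.
The intermediate image is 45.95 cm to the right of lens 1, which is 90.9 − (45.95) = 44.95 cm to the left of lens 2, so d_o2 = +44.95 cm.
Lens 2 is diverging, so f₂ = −6.30 cm.
Lens 2: 1/d_i2 = 1/f₂ − 1/d_o2 = 1/(-6.30) − 1/(44.95) = -0.1810, so d_i2 = -5.53 cm.
The final image is virtual, 5.53 cm to the left of lens 2 (overall magnification ≈ -0.030).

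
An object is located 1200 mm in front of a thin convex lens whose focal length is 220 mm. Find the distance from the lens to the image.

Thin-lens equation: 1/q = 1/f − 1/p = 1/(220.0) − 1/(1200) = 0.004545 − 0.0008333 = 0.003712, so q = 269 mm.
The image is real, inverted and reduced, on the far side of the lens.

269 mm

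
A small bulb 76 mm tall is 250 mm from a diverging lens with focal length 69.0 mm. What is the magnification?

For a diverging lens, f = -69.0 mm.
1/d_i = 1/f − 1/d_o = 1/(-69.00) − 1/(250) = -0.01849, so d_i = -54.08 mm.
m = −d_i/d_o = −(-54.08)/(250) = +0.216.
The image is virtual, upright and reduced, on the same side as the object.

m = +0.216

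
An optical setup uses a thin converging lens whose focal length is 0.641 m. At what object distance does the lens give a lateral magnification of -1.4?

1.10 m

m = −d_i/d_o ⇒ d_i = −m·d_o.
1/f = 1/d_o + 1/d_i = 1/d_o − 1/(m·d_o) = (1 − 1/m)/d_o, so d_o = f(1 − 1/m) = (0.6410)(1 − 1/(-1.4)) = 1.10 m.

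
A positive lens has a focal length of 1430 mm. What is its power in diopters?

P = +0.699 D

f = 143 cm = 1.43 m.
P = 1/f = 1/(1.43 m) = +0.699 D.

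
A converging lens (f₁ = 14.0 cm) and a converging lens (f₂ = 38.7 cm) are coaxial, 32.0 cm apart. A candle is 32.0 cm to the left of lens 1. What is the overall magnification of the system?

m = -0.953

Lens 1: 1/d_i1 = 1/(14.0) − 1/(32.0) = 0.04018, so d_i1 = 24.89 cm; m₁ = −d_i1/d_o1 = -0.7778.
d_o2 = 32.0 − (24.89) = 7.110 cm.
Lens 2: 1/d_i2 = 1/(38.7) − 1/(7.110) = -0.1148, so d_i2 = -8.710 cm; m₂ = −d_i2/d_o2 = +1.225.
m = m₁·m₂ = (-0.7778)(+1.225) = -0.953.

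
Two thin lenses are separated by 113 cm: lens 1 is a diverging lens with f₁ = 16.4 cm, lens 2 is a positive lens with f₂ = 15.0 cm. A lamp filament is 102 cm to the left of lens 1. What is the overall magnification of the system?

m = -0.0185

f₁ = −16.4 cm (diverging).
Lens 1: 1/d_i1 = 1/(-16.4) − 1/(102) = -0.07078, so d_i1 = -14.13 cm; m₁ = −d_i1/d_o1 = +0.1385.
d_o2 = 113 − (-14.13) = 127.1 cm.
Lens 2: 1/d_i2 = 1/(15.0) − 1/(127.1) = 0.05880, so d_i2 = 17.01 cm; m₂ = −d_i2/d_o2 = -0.1338.
m = m₁·m₂ = (+0.1385)(-0.1338) = -0.0185.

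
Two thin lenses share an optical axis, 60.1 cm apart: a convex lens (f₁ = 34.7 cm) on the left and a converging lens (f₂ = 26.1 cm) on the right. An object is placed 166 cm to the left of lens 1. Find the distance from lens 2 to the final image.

Lens 1: 1/d_i1 = 1/f₁ − 1/d_o1 = 1/(34.7) − 1/(166) = 0.02279, so d_i1 = 43.87 cm.
The intermediate image is 43.87 cm to the right of lens 1, which is 60.1 − (43.87) = 16.23 cm to the left of lens 2, so d_o2 = +16.23 cm.
Lens 2: 1/d_i2 = 1/f₂ − 1/d_o2 = 1/(26.1) − 1/(16.23) = -0.02330, so d_i2 = -42.9 cm.
The final image is virtual, 42.9 cm to the left of lens 2 (overall magnification ≈ -0.70).

42.9 cm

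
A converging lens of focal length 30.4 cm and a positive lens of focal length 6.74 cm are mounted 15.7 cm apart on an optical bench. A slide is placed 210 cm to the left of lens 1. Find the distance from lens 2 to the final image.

5.03 cm

Lens 1: 1/d_i1 = 1/f₁ − 1/d_o1 = 1/(30.4) − 1/(210) = 0.02813, so d_i1 = 35.55 cm.
The intermediate image is 35.55 cm to the right of lens 1, which lies 19.85 cm to the right of lens 2 — a virtual object — so d_o2 = −19.85 cm.
Lens 2: 1/d_i2 = 1/f₂ − 1/d_o2 = 1/(6.74) − 1/(-19.85) = 0.1987, so d_i2 = 5.03 cm.
The final image is real, 5.03 cm to the right of lens 2 (overall magnification ≈ -0.043).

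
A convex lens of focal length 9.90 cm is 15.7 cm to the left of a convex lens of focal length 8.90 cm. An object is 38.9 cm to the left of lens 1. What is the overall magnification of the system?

Lens 1: 1/d_i1 = 1/(9.90) − 1/(38.9) = 0.07530, so d_i1 = 13.28 cm; m₁ = −d_i1/d_o1 = -0.3414.
d_o2 = 15.7 − (13.28) = 2.420 cm.
Lens 2: 1/d_i2 = 1/(8.90) − 1/(2.420) = -0.3009, so d_i2 = -3.324 cm; m₂ = −d_i2/d_o2 = +1.373.
m = m₁·m₂ = (-0.3414)(+1.373) = -0.469.

m = -0.469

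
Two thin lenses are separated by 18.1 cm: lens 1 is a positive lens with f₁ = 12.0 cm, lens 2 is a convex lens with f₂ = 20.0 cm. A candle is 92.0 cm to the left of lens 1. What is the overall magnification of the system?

Lens 1: 1/d_i1 = 1/(12.0) − 1/(92.0) = 0.07246, so d_i1 = 13.80 cm; m₁ = −d_i1/d_o1 = -0.1500.
d_o2 = 18.1 − (13.80) = 4.300 cm.
Lens 2: 1/d_i2 = 1/(20.0) − 1/(4.300) = -0.1826, so d_i2 = -5.478 cm; m₂ = −d_i2/d_o2 = +1.274.
m = m₁·m₂ = (-0.1500)(+1.274) = -0.191.

m = -0.191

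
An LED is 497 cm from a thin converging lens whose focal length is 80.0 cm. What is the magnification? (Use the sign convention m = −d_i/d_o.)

1/d_i = 1/f − 1/d_o = 1/(80.00) − 1/(497) = 0.01049, so d_i = 95.35 cm.
m = −d_i/d_o = −(95.35)/(497) = -0.192.
The image is real, inverted and reduced, on the far side of the lens.

m = -0.192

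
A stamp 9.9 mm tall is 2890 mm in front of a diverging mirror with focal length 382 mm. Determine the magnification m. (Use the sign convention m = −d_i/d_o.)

For a diverging mirror, f = -382 mm.
1/d_i = 1/f − 1/d_o = 1/(-382.0) − 1/(2890) = -0.002964, so d_i = -337.4 mm.
m = −d_i/d_o = −(-337.4)/(2890) = +0.117.
The image is virtual, upright and reduced, behind the mirror.

m = +0.117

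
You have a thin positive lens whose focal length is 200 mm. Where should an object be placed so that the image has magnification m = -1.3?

354 mm

m = −d_i/d_o ⇒ d_i = −m·d_o.
1/f = 1/d_o + 1/d_i = 1/d_o − 1/(m·d_o) = (1 − 1/m)/d_o, so d_o = f(1 − 1/m) = (200.0)(1 − 1/(-1.3)) = 354 mm.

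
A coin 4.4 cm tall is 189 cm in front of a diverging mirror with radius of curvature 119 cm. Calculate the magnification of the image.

m = +0.239

f = R/2 = 119/2 = 59.50 cm; for a diverging mirror, f = -59.50 cm.
1/d_i = 1/f − 1/d_o = 1/(-59.50) − 1/(189) = -0.02210, so d_i = -45.25 cm.
m = −d_i/d_o = −(-45.25)/(189) = +0.239.
The image is virtual, upright and reduced, behind the mirror.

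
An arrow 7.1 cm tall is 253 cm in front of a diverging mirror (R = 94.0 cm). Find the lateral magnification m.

m = +0.157

f = R/2 = 94.0/2 = 47.00 cm; for a diverging mirror, f = -47.00 cm.
1/d_i = 1/f − 1/d_o = 1/(-47.00) − 1/(253) = -0.02523, so d_i = -39.64 cm.
m = −d_i/d_o = −(-39.64)/(253) = +0.157.
The image is virtual, upright and reduced, behind the mirror.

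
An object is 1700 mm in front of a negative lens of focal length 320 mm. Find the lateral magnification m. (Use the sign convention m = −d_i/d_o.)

For a negative lens, f = -320 mm.
1/d_i = 1/f − 1/d_o = 1/(-320.0) − 1/(1700) = -0.003713, so d_i = -269.3 mm.
m = −d_i/d_o = −(-269.3)/(1700) = +0.158.
The image is virtual, upright and reduced, on the same side as the object.

m = +0.158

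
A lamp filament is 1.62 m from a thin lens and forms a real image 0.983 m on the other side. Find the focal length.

f = 0.612 m (converging)

Real image ⇒ d_i = +0.983 m.
1/f = 1/d_o + 1/d_i = 1/(1.62) + 1/(0.983) = 1.635, so f = 0.612 m.
Since f is positive, the thin lens is converging.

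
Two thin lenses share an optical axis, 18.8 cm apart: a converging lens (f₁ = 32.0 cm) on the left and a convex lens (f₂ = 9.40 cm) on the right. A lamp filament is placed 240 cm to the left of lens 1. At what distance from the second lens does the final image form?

Lens 1: 1/d_i1 = 1/f₁ − 1/d_o1 = 1/(32.0) − 1/(240) = 0.02708, so d_i1 = 36.92 cm.
The intermediate image is 36.92 cm to the right of lens 1, which lies 18.12 cm to the right of lens 2 — a virtual object — so d_o2 = −18.12 cm.
Lens 2: 1/d_i2 = 1/f₂ − 1/d_o2 = 1/(9.40) − 1/(-18.12) = 0.1616, so d_i2 = 6.19 cm.
The final image is real, 6.19 cm to the right of lens 2 (overall magnification ≈ -0.053).

6.19 cm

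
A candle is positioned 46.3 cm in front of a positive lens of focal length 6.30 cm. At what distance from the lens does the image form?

Thin-lens equation: 1/s_i = 1/f − 1/s_o = 1/(6.300) − 1/(46.3) = 0.1587 − 0.02160 = 0.1371, so s_i = 7.29 cm.
The image is real, inverted and reduced, on the far side of the lens.

7.29 cm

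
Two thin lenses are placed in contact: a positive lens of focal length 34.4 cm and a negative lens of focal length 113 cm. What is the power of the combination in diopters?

P₁ = 1/f₁ = 1/(0.344 m) = +2.907 D; P₂ = 1/f₂ = 1/(-1.13 m) = -0.8850 D.
For thin lenses in contact, P = P₁ + P₂ = (+2.907) + (-0.8850) = +2.02 D.

P = +2.02 D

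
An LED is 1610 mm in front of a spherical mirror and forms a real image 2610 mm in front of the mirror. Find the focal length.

f = 996 mm (concave)

Real image ⇒ d_i = +2610 mm.
1/f = 1/d_o + 1/d_i = 1/(1610) + 1/(2610) = 0.001004, so f = 996 mm.
Since f is positive, the spherical mirror is concave.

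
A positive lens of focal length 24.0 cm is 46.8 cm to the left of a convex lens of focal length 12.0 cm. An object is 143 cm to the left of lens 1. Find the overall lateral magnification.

m = +0.406

Lens 1: 1/d_i1 = 1/(24.0) − 1/(143) = 0.03467, so d_i1 = 28.84 cm; m₁ = −d_i1/d_o1 = -0.2017.
d_o2 = 46.8 − (28.84) = 17.96 cm.
Lens 2: 1/d_i2 = 1/(12.0) − 1/(17.96) = 0.02765, so d_i2 = 36.16 cm; m₂ = −d_i2/d_o2 = -2.013.
m = m₁·m₂ = (-0.2017)(-2.013) = +0.406.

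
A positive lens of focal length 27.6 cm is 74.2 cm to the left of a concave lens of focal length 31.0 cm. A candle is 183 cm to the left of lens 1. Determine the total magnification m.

m = -0.0757

Lens 1: 1/d_i1 = 1/(27.6) − 1/(183) = 0.03077, so d_i1 = 32.50 cm; m₁ = −d_i1/d_o1 = -0.1776.
d_o2 = 74.2 − (32.50) = 41.70 cm.
f₂ = −31.0 cm (diverging).
Lens 2: 1/d_i2 = 1/(-31.0) − 1/(41.70) = -0.05624, so d_i2 = -17.78 cm; m₂ = −d_i2/d_o2 = +0.4264.
m = m₁·m₂ = (-0.1776)(+0.4264) = -0.0757.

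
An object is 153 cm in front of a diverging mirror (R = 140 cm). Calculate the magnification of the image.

m = +0.314

f = R/2 = 140/2 = 70.00 cm; for a diverging mirror, f = -70.00 cm.
1/d_i = 1/f − 1/d_o = 1/(-70.00) − 1/(153) = -0.02082, so d_i = -48.03 cm.
m = −d_i/d_o = −(-48.03)/(153) = +0.314.
The image is virtual, upright and reduced, behind the mirror.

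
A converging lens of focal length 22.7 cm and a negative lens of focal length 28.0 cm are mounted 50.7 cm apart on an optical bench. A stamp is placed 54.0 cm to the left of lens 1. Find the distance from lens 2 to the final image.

Lens 1: 1/d_i1 = 1/f₁ − 1/d_o1 = 1/(22.7) − 1/(54.0) = 0.02553, so d_i1 = 39.16 cm.
The intermediate image is 39.16 cm to the right of lens 1, which is 50.7 − (39.16) = 11.54 cm to the left of lens 2, so d_o2 = +11.54 cm.
Lens 2 is diverging, so f₂ = −28.0 cm.
Lens 2: 1/d_i2 = 1/f₂ − 1/d_o2 = 1/(-28.0) − 1/(11.54) = -0.1224, so d_i2 = -8.17 cm.
The final image is virtual, 8.17 cm to the left of lens 2 (overall magnification ≈ -0.51).

8.17 cm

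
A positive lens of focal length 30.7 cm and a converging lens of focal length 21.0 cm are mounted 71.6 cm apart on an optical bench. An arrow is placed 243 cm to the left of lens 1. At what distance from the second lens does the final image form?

Lens 1: 1/d_i1 = 1/f₁ − 1/d_o1 = 1/(30.7) − 1/(243) = 0.02846, so d_i1 = 35.14 cm.
The intermediate image is 35.14 cm to the right of lens 1, which is 71.6 − (35.14) = 36.46 cm to the left of lens 2, so d_o2 = +36.46 cm.
Lens 2: 1/d_i2 = 1/f₂ − 1/d_o2 = 1/(21.0) − 1/(36.46) = 0.02019, so d_i2 = 49.5 cm.
The final image is real, 49.5 cm to the right of lens 2 (overall magnification ≈ 0.20).

49.5 cm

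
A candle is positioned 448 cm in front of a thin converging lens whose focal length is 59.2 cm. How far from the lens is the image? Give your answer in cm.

68.2 cm

Lens equation: 1/s_i = 1/f − 1/s_o = 1/(59.20) − 1/(448) = 0.01689 − 0.002232 = 0.01466, so s_i = 68.2 cm.
The image is real, inverted and reduced, on the far side of the lens.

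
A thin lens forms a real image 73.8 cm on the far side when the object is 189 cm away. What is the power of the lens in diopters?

d_i = +73.8 cm.
1/f = 1/d_o + 1/d_i = 1/(189) + 1/(73.8) = 0.01884 cm⁻¹.
f = 53.08 cm = 0.5308 m, so P = 1/f = +1.88 D.

P = +1.88 D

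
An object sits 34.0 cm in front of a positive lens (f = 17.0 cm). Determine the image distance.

Thin-lens equation: 1/v = 1/f − 1/u = 1/(17.00) − 1/(34.0) = 0.05882 − 0.02941 = 0.02941, so v = 34.0 cm.
The image is real, inverted and same size, on the far side of the lens.

34.0 cm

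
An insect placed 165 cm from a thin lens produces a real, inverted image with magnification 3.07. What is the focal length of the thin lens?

m = −d_i/d_o ⇒ d_i = −m·d_o = −(-3.07)·(165) = 506.5 cm.
1/f = 1/d_o + 1/d_i = 1/(165) + 1/(506.5) = 0.008035, so f = 124 cm.
Since f is positive, the thin lens is converging.

f = 124 cm (converging)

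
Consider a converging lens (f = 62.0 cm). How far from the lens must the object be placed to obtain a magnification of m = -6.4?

71.7 cm

m = −d_i/d_o ⇒ d_i = −m·d_o.
1/f = 1/d_o + 1/d_i = 1/d_o − 1/(m·d_o) = (1 − 1/m)/d_o, so d_o = f(1 − 1/m) = (62.00)(1 − 1/(-6.4)) = 71.7 cm.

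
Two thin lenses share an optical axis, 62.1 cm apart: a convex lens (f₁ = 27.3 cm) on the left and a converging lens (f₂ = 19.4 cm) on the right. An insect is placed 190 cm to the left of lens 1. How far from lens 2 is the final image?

Lens 1: 1/d_i1 = 1/f₁ − 1/d_o1 = 1/(27.3) − 1/(190) = 0.03137, so d_i1 = 31.88 cm.
The intermediate image is 31.88 cm to the right of lens 1, which is 62.1 − (31.88) = 30.22 cm to the left of lens 2, so d_o2 = +30.22 cm.
Lens 2: 1/d_i2 = 1/f₂ − 1/d_o2 = 1/(19.4) − 1/(30.22) = 0.01846, so d_i2 = 54.2 cm.
The final image is real, 54.2 cm to the right of lens 2 (overall magnification ≈ 0.30).

54.2 cm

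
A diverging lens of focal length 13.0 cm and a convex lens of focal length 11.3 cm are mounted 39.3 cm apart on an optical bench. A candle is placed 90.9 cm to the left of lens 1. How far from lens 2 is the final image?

Lens 1 is diverging, so f₁ = −13.0 cm.
Lens 1: 1/d_i1 = 1/f₁ − 1/d_o1 = 1/(-13.0) − 1/(90.9) = -0.08792, so d_i1 = -11.37 cm.
The intermediate image is 11.37 cm to the left of lens 1 (virtual), which is 39.3 − (-11.37) = 50.67 cm to the left of lens 2, so d_o2 = +50.67 cm.
Lens 2: 1/d_i2 = 1/f₂ − 1/d_o2 = 1/(11.3) − 1/(50.67) = 0.06876, so d_i2 = 14.5 cm.
The final image is real, 14.5 cm to the right of lens 2 (overall magnification ≈ -0.036).

14.5 cm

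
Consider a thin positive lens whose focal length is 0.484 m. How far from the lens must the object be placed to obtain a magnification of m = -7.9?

m = −d_i/d_o ⇒ d_i = −m·d_o.
1/f = 1/d_o + 1/d_i = 1/d_o − 1/(m·d_o) = (1 − 1/m)/d_o, so d_o = f(1 − 1/m) = (0.4840)(1 − 1/(-7.9)) = 0.545 m.

0.545 m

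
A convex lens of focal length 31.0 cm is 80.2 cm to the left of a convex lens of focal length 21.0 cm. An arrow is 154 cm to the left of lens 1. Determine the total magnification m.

Lens 1: 1/d_i1 = 1/(31.0) − 1/(154) = 0.02576, so d_i1 = 38.81 cm; m₁ = −d_i1/d_o1 = -0.2520.
d_o2 = 80.2 − (38.81) = 41.39 cm.
Lens 2: 1/d_i2 = 1/(21.0) − 1/(41.39) = 0.02346, so d_i2 = 42.63 cm; m₂ = −d_i2/d_o2 = -1.030.
m = m₁·m₂ = (-0.2520)(-1.030) = +0.260.

m = +0.260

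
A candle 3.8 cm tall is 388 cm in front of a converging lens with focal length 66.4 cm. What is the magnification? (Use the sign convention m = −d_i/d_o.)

m = -0.206

1/d_i = 1/f − 1/d_o = 1/(66.40) − 1/(388) = 0.01248, so d_i = 80.11 cm.
m = −d_i/d_o = −(80.11)/(388) = -0.206.
The image is real, inverted and reduced, on the far side of the lens.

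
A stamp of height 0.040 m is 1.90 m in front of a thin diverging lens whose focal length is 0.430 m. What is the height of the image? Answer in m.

0.00738 m

For a diverging lens, f = -0.430 m.
1/d_i = 1/f − 1/d_o = 1/(-0.4300) − 1/(1.90) = -2.852, so d_i = -0.3506 m.
m = −d_i/d_o = +0.1845.
|h_i| = |m|·h_o = 0.1845 × 0.040 = 0.00738 m. The image is virtual, upright and reduced, on the same side as the object.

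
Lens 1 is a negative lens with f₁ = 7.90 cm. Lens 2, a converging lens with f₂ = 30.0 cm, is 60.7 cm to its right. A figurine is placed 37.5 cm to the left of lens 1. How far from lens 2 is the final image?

Lens 1 is diverging, so f₁ = −7.90 cm.
Lens 1: 1/d_i1 = 1/f₁ − 1/d_o1 = 1/(-7.90) − 1/(37.5) = -0.1532, so d_i1 = -6.525 cm.
The intermediate image is 6.525 cm to the left of lens 1 (virtual), which is 60.7 − (-6.525) = 67.23 cm to the left of lens 2, so d_o2 = +67.23 cm.
Lens 2: 1/d_i2 = 1/f₂ − 1/d_o2 = 1/(30.0) − 1/(67.23) = 0.01846, so d_i2 = 54.2 cm.
The final image is real, 54.2 cm to the right of lens 2 (overall magnification ≈ -0.14).

54.2 cm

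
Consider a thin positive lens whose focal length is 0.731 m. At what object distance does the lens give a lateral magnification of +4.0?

0.548 m

m = −d_i/d_o ⇒ d_i = −m·d_o.
1/f = 1/d_o + 1/d_i = 1/d_o − 1/(m·d_o) = (1 − 1/m)/d_o, so d_o = f(1 − 1/m) = (0.7310)(1 − 1/(+4.0)) = 0.548 m.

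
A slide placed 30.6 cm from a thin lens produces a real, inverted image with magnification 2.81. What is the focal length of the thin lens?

f = 22.6 cm (converging)

m = −d_i/d_o ⇒ d_i = −m·d_o = −(-2.81)·(30.6) = 85.99 cm.
1/f = 1/d_o + 1/d_i = 1/(30.6) + 1/(85.99) = 0.04431, so f = 22.6 cm.
Since f is positive, the thin lens is converging.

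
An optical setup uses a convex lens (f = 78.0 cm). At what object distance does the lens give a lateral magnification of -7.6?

88.3 cm

m = −d_i/d_o ⇒ d_i = −m·d_o.
1/f = 1/d_o + 1/d_i = 1/d_o − 1/(m·d_o) = (1 − 1/m)/d_o, so d_o = f(1 − 1/m) = (78.00)(1 − 1/(-7.6)) = 88.3 cm.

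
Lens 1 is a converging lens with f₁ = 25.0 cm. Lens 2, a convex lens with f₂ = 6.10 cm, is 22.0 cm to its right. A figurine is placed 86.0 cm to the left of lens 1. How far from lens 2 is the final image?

4.18 cm

Lens 1: 1/d_i1 = 1/f₁ − 1/d_o1 = 1/(25.0) − 1/(86.0) = 0.02837, so d_i1 = 35.25 cm.
The intermediate image is 35.25 cm to the right of lens 1, which lies 13.25 cm to the right of lens 2 — a virtual object — so d_o2 = −13.25 cm.
Lens 2: 1/d_i2 = 1/f₂ − 1/d_o2 = 1/(6.10) − 1/(-13.25) = 0.2394, so d_i2 = 4.18 cm.
The final image is real, 4.18 cm to the right of lens 2 (overall magnification ≈ -0.13).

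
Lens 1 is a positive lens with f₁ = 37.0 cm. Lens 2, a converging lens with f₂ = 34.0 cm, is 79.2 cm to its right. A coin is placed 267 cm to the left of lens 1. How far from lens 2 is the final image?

548 cm

Lens 1: 1/d_i1 = 1/f₁ − 1/d_o1 = 1/(37.0) − 1/(267) = 0.02328, so d_i1 = 42.95 cm.
The intermediate image is 42.95 cm to the right of lens 1, which is 79.2 − (42.95) = 36.25 cm to the left of lens 2, so d_o2 = +36.25 cm.
Lens 2: 1/d_i2 = 1/f₂ − 1/d_o2 = 1/(34.0) − 1/(36.25) = 0.001826, so d_i2 = 548 cm.
The final image is real, 548 cm to the right of lens 2 (overall magnification ≈ 2.4).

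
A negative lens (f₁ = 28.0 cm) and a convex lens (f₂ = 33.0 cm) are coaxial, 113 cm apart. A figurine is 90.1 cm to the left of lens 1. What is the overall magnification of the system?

m = -0.0772

f₁ = −28.0 cm (diverging).
Lens 1: 1/d_i1 = 1/(-28.0) − 1/(90.1) = -0.04681, so d_i1 = -21.36 cm; m₁ = −d_i1/d_o1 = +0.2371.
d_o2 = 113 − (-21.36) = 134.4 cm.
Lens 2: 1/d_i2 = 1/(33.0) − 1/(134.4) = 0.02286, so d_i2 = 43.74 cm; m₂ = −d_i2/d_o2 = -0.3254.
m = m₁·m₂ = (+0.2371)(-0.3254) = -0.0772.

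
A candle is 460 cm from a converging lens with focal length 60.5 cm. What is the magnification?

m = -0.151

1/d_i = 1/f − 1/d_o = 1/(60.50) − 1/(460) = 0.01436, so d_i = 69.66 cm.
m = −d_i/d_o = −(69.66)/(460) = -0.151.
The image is real, inverted and reduced, on the far side of the lens.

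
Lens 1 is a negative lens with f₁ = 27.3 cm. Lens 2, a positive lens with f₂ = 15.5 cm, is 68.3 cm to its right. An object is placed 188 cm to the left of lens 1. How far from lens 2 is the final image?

18.6 cm

Lens 1 is diverging, so f₁ = −27.3 cm.
Lens 1: 1/d_i1 = 1/f₁ − 1/d_o1 = 1/(-27.3) − 1/(188) = -0.04195, so d_i1 = -23.84 cm.
The intermediate image is 23.84 cm to the left of lens 1 (virtual), which is 68.3 − (-23.84) = 92.14 cm to the left of lens 2, so d_o2 = +92.14 cm.
Lens 2: 1/d_i2 = 1/f₂ − 1/d_o2 = 1/(15.5) − 1/(92.14) = 0.05366, so d_i2 = 18.6 cm.
The final image is real, 18.6 cm to the right of lens 2 (overall magnification ≈ -0.026).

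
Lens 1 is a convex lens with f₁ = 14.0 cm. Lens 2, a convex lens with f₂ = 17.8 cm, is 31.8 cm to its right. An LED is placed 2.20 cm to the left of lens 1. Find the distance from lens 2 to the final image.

36.9 cm

Lens 1: 1/d_i1 = 1/f₁ − 1/d_o1 = 1/(14.0) − 1/(2.20) = -0.3831, so d_i1 = -2.610 cm.
The intermediate image is 2.610 cm to the left of lens 1 (virtual), which is 31.8 − (-2.610) = 34.41 cm to the left of lens 2, so d_o2 = +34.41 cm.
Lens 2: 1/d_i2 = 1/f₂ − 1/d_o2 = 1/(17.8) − 1/(34.41) = 0.02712, so d_i2 = 36.9 cm.
The final image is real, 36.9 cm to the right of lens 2 (overall magnification ≈ -1.3).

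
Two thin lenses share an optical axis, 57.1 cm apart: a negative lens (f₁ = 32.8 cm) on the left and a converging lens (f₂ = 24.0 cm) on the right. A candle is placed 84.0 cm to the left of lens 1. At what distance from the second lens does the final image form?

Lens 1 is diverging, so f₁ = −32.8 cm.
Lens 1: 1/d_i1 = 1/f₁ − 1/d_o1 = 1/(-32.8) − 1/(84.0) = -0.04239, so d_i1 = -23.59 cm.
The intermediate image is 23.59 cm to the left of lens 1 (virtual), which is 57.1 − (-23.59) = 80.69 cm to the left of lens 2, so d_o2 = +80.69 cm.
Lens 2: 1/d_i2 = 1/f₂ − 1/d_o2 = 1/(24.0) − 1/(80.69) = 0.02927, so d_i2 = 34.2 cm.
The final image is real, 34.2 cm to the right of lens 2 (overall magnification ≈ -0.12).

34.2 cm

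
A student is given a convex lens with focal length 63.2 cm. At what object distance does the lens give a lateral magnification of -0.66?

159 cm

m = −d_i/d_o ⇒ d_i = −m·d_o.
1/f = 1/d_o + 1/d_i = 1/d_o − 1/(m·d_o) = (1 − 1/m)/d_o, so d_o = f(1 − 1/m) = (63.20)(1 − 1/(-0.66)) = 159 cm.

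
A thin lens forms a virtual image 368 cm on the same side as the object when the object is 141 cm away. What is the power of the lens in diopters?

Virtual image ⇒ d_i = −368 cm.
1/f = 1/d_o + 1/d_i = 1/(141) + 1/(-368) = 0.004375 cm⁻¹.
f = 228.6 cm = 2.286 m, so P = 1/f = +0.437 D.

P = +0.437 D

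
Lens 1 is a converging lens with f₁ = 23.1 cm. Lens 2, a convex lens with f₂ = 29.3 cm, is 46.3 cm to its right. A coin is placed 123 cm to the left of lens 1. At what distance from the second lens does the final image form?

45.7 cm

Lens 1: 1/d_i1 = 1/f₁ − 1/d_o1 = 1/(23.1) − 1/(123) = 0.03516, so d_i1 = 28.44 cm.
The intermediate image is 28.44 cm to the right of lens 1, which is 46.3 − (28.44) = 17.86 cm to the left of lens 2, so d_o2 = +17.86 cm.
Lens 2: 1/d_i2 = 1/f₂ − 1/d_o2 = 1/(29.3) − 1/(17.86) = -0.02186, so d_i2 = -45.7 cm.
The final image is virtual, 45.7 cm to the left of lens 2 (overall magnification ≈ -0.59).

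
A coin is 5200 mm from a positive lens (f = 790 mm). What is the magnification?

1/d_i = 1/f − 1/d_o = 1/(790.0) − 1/(5200) = 0.001074, so d_i = 931.5 mm.
m = −d_i/d_o = −(931.5)/(5200) = -0.179.
The image is real, inverted and reduced, on the far side of the lens.

m = -0.179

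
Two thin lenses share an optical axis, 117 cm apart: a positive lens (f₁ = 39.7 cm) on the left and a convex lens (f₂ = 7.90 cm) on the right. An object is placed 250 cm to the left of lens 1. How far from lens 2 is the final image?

Lens 1: 1/d_i1 = 1/f₁ − 1/d_o1 = 1/(39.7) − 1/(250) = 0.02119, so d_i1 = 47.19 cm.
The intermediate image is 47.19 cm to the right of lens 1, which is 117 − (47.19) = 69.81 cm to the left of lens 2, so d_o2 = +69.81 cm.
Lens 2: 1/d_i2 = 1/f₂ − 1/d_o2 = 1/(7.90) − 1/(69.81) = 0.1123, so d_i2 = 8.91 cm.
The final image is real, 8.91 cm to the right of lens 2 (overall magnification ≈ 0.024).

8.91 cm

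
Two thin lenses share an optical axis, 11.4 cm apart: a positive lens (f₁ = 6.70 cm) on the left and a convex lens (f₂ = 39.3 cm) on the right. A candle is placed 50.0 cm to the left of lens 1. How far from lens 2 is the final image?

Lens 1: 1/d_i1 = 1/f₁ − 1/d_o1 = 1/(6.70) − 1/(50.0) = 0.1293, so d_i1 = 7.737 cm.
The intermediate image is 7.737 cm to the right of lens 1, which is 11.4 − (7.737) = 3.663 cm to the left of lens 2, so d_o2 = +3.663 cm.
Lens 2: 1/d_i2 = 1/f₂ − 1/d_o2 = 1/(39.3) − 1/(3.663) = -0.2476, so d_i2 = -4.04 cm.
The final image is virtual, 4.04 cm to the left of lens 2 (overall magnification ≈ -0.17).

4.04 cm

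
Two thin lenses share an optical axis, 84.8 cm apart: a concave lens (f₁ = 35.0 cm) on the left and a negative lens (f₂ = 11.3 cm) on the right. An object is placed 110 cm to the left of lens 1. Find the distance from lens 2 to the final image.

Lens 1 is diverging, so f₁ = −35.0 cm.
Lens 1: 1/d_i1 = 1/f₁ − 1/d_o1 = 1/(-35.0) − 1/(110) = -0.03766, so d_i1 = -26.55 cm.
The intermediate image is 26.55 cm to the left of lens 1 (virtual), which is 84.8 − (-26.55) = 111.3 cm to the left of lens 2, so d_o2 = +111.3 cm.
Lens 2 is diverging, so f₂ = −11.3 cm.
Lens 2: 1/d_i2 = 1/f₂ − 1/d_o2 = 1/(-11.3) − 1/(111.3) = -0.09748, so d_i2 = -10.3 cm.
The final image is virtual, 10.3 cm to the left of lens 2 (overall magnification ≈ 0.022).

10.3 cm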